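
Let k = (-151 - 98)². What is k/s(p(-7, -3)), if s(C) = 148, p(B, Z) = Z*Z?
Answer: 62001/148 ≈ 418.93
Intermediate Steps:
p(B, Z) = Z²
k = 62001 (k = (-249)² = 62001)
k/s(p(-7, -3)) = 62001/148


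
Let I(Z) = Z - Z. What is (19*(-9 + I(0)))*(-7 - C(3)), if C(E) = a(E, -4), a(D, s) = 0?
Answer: 1197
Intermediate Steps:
C(E) = 0
I(Z) = 0
(19*(-9 + I(0)))*(-7 - C(3)) = (19*(-9 + 0))*(-7 - 1*0) = (19*(-9))*(-7 + 0) = -171*(-7) = 1197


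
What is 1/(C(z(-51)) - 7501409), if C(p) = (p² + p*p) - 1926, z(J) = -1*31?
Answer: -1/7501413 ≈ -1.3331e-7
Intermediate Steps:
z(J) = -31
C(p) = -1926 + 2*p² (C(p) = (p² + p²) - 1926 = 2*p² - 1926 = -1926 + 2*p²)
1/(C(z(-51)) - 7501409) = 1/((-1926 + 2*(-31)²) - 7501409) = 1/((-1926 + 2*961) - 7501409) = 1/((-1926 + 1922) - 7501409) = 1/(-4 - 7501409) = 1/(-7501413) = -1/7501413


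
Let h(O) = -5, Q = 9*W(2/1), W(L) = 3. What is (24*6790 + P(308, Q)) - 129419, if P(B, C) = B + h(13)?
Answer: 33844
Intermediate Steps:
Q = 27 (Q = 9*3 = 27)
P(B, C) = -5 + B (P(B, C) = B - 5 = -5 + B)
(24*6790 + P(308, Q)) - 129419 = (24*6790 + (-5 + 308)) - 129419 = (162960 + 303) - 129419 = 163263 - 129419 = 33844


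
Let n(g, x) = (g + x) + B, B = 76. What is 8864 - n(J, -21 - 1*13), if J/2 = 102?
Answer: 8618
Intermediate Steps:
J = 204 (J = 2*102 = 204)
n(g, x) = 76 + g + x (n(g, x) = (g + x) + 76 = 76 + g + x)
8864 - n(J, -21 - 1*13) = 8864 - (76 + 204 + (-21 - 1*13)) = 8864 - (76 + 204 + (-21 - 13)) = 8864 - (76 + 204 - 34) = 8864 - 1*246 = 8864 - 246 = 8618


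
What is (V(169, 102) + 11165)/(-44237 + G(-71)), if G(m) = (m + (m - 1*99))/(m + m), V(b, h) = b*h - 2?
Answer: -4032942/6281413 ≈ -0.64204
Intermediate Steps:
V(b, h) = -2 + b*h
G(m) = (-99 + 2*m)/(2*m) (G(m) = (m + (m - 99))/((2*m)) = (m + (-99 + m))*(1/(2*m)) = (-99 + 2*m)*(1/(2*m)) = (-99 + 2*m)/(2*m))
(V(169, 102) + 11165)/(-44237 + G(-71)) = ((-2 + 169*102) + 11165)/(-44237 + (-99/2 - 71)/(-71)) = ((-2 + 17238) + 11165)/(-44237 - 1/71*(-241/2)) = (17236 + 11165)/(-44237 + 241/142) = 28401/(-6281413/142) = 28401*(-142/6281413) = -4032942/6281413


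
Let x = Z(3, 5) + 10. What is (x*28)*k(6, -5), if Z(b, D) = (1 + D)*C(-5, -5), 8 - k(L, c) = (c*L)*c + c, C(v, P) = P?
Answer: 76720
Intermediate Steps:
k(L, c) = 8 - c - L*c² (k(L, c) = 8 - ((c*L)*c + c) = 8 - ((L*c)*c + c) = 8 - (L*c² + c) = 8 - (c + L*c²) = 8 + (-c - L*c²) = 8 - c - L*c²)
Z(b, D) = -5 - 5*D (Z(b, D) = (1 + D)*(-5) = -5 - 5*D)
x = -20 (x = (-5 - 5*5) + 10 = (-5 - 25) + 10 = -30 + 10 = -20)
(x*28)*k(6, -5) = (-20*28)*(8 - 1*(-5) - 1*6*(-5)²) = -560*(8 + 5 - 1*6*25) = -560*(8 + 5 - 150) = -560*(-137) = 76720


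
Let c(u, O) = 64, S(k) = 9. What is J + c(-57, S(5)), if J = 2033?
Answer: 2097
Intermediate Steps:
J + c(-57, S(5)) = 2033 + 64 = 2097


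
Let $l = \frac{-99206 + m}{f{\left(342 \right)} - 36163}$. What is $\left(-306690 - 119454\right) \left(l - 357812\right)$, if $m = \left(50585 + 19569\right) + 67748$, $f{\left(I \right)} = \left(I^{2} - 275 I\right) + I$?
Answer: $\frac{1968068582497920}{12907} \approx 1.5248 \cdot 10^{11}$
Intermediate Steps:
$f{\left(I \right)} = I^{2} - 274 I$
$m = 137902$ ($m = 70154 + 67748 = 137902$)
$l = - \frac{38696}{12907}$ ($l = \frac{-99206 + 137902}{342 \left(-274 + 342\right) - 36163} = \frac{38696}{342 \cdot 68 - 36163} = \frac{38696}{23256 - 36163} = \frac{38696}{-12907} = 38696 \left(- \frac{1}{12907}\right) = - \frac{38696}{12907} \approx -2.9981$)
$\left(-306690 - 119454\right) \left(l - 357812\right) = \left(-306690 - 119454\right) \left(- \frac{38696}{12907} - 357812\right) = \left(-426144\right) \left(- \frac{4618318180}{12907}\right) = \frac{1968068582497920}{12907}$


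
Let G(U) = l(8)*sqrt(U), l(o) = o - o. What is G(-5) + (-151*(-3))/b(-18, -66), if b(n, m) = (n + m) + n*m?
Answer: 151/368 ≈ 0.41033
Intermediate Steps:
b(n, m) = m + n + m*n (b(n, m) = (m + n) + m*n = m + n + m*n)
l(o) = 0
G(U) = 0 (G(U) = 0*sqrt(U) = 0)
G(-5) + (-151*(-3))/b(-18, -66) = 0 + (-151*(-3))/(-66 - 18 - 66*(-18)) = 0 + 453/(-66 - 18 + 1188) = 0 + 453/1104 = 0 + 453*(1/1104) = 0 + 151/368 = 151/368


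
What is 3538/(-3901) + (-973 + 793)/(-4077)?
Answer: -1524694/1767153 ≈ -0.86280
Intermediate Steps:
3538/(-3901) + (-973 + 793)/(-4077) = 3538*(-1/3901) - 180*(-1/4077) = -3538/3901 + 20/453 = -1524694/1767153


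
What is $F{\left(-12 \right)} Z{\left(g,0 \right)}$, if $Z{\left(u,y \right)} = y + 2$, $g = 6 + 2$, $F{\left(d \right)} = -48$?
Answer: $-96$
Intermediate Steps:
$g = 8$
$Z{\left(u,y \right)} = 2 + y$
$F{\left(-12 \right)} Z{\left(g,0 \right)} = - 48 \left(2 + 0\right) = \left(-48\right) 2 = -96$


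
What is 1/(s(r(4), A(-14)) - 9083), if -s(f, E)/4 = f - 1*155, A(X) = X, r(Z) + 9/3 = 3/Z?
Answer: -1/8454 ≈ -0.00011829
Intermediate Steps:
r(Z) = -3 + 3/Z
s(f, E) = 620 - 4*f (s(f, E) = -4*(f - 1*155) = -4*(f - 155) = -4*(-155 + f) = 620 - 4*f)
1/(s(r(4), A(-14)) - 9083) = 1/((620 - 4*(-3 + 3/4)) - 9083) = 1/((620 - 4*(-3 + 3*(¼))) - 9083) = 1/((620 - 4*(-3 + ¾)) - 9083) = 1/((620 - 4*(-9/4)) - 9083) = 1/((620 + 9) - 9083) = 1/(629 - 9083) = 1/(-8454) = -1/8454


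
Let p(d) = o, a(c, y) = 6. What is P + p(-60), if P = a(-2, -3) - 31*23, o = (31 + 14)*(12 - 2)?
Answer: -257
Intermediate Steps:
o = 450 (o = 45*10 = 450)
p(d) = 450
P = -707 (P = 6 - 31*23 = 6 - 713 = -707)
P + p(-60) = -707 + 450 = -257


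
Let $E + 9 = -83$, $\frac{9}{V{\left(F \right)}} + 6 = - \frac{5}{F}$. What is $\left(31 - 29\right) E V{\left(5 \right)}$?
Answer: $\frac{1656}{7} \approx 236.57$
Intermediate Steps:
$V{\left(F \right)} = \frac{9}{-6 - \frac{5}{F}}$
$E = -92$ ($E = -9 - 83 = -92$)
$\left(31 - 29\right) E V{\left(5 \right)} = \left(31 - 29\right) \left(-92\right) \left(\left(-9\right) 5 \frac{1}{5 + 6 \cdot 5}\right) = 2 \left(-92\right) \left(\left(-9\right) 5 \frac{1}{5 + 30}\right) = - 184 \left(\left(-9\right) 5 \cdot \frac{1}{35}\right) = \left(-184\right) \left(- \frac{9}{7}\right) = \frac{1656}{7}$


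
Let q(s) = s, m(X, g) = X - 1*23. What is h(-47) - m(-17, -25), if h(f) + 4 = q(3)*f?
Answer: -105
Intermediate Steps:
m(X, g) = -23 + X (m(X, g) = X - 23 = -23 + X)
h(f) = -4 + 3*f
h(-47) - m(-17, -25) = (-4 + 3*(-47)) - (-23 - 17) = (-4 - 141) - 1*(-40) = -145 + 40 = -105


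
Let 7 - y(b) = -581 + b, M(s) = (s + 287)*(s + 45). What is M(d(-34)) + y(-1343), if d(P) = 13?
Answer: 19331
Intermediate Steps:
M(s) = (45 + s)*(287 + s) (M(s) = (287 + s)*(45 + s) = (45 + s)*(287 + s))
y(b) = 588 - b (y(b) = 7 - (-581 + b) = 7 + (581 - b) = 588 - b)
M(d(-34)) + y(-1343) = (12915 + 13**2 + 332*13) + (588 - 1*(-1343)) = (12915 + 169 + 4316) + (588 + 1343) = 17400 + 1931 = 19331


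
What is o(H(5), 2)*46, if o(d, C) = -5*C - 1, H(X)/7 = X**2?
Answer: -506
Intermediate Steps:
H(X) = 7*X**2
o(d, C) = -1 - 5*C
o(H(5), 2)*46 = (-1 - 5*2)*46 = (-1 - 10)*46 = -11*46 = -506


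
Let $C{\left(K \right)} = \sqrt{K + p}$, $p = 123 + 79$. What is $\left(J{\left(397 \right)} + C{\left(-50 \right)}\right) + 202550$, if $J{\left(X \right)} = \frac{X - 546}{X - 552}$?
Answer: $\frac{31395399}{155} + 2 \sqrt{38} \approx 2.0256 \cdot 10^{5}$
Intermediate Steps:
$p = 202$
$C{\left(K \right)} = \sqrt{202 + K}$ ($C{\left(K \right)} = \sqrt{K + 202} = \sqrt{202 + K}$)
$J{\left(X \right)} = \frac{-546 + X}{-552 + X}$
$\left(J{\left(397 \right)} + C{\left(-50 \right)}\right) + 202550 = \left(\frac{-546 + 397}{-552 + 397} + \sqrt{202 - 50}\right) + 202550 = \left(\frac{1}{-155} \left(-149\right) + \sqrt{152}\right) + 202550 = \left(\left(- \frac{1}{155}\right) \left(-149\right) + 2 \sqrt{38}\right) + 202550 = \left(\frac{149}{155} + 2 \sqrt{38}\right) + 202550 = \frac{31395399}{155} + 2 \sqrt{38}$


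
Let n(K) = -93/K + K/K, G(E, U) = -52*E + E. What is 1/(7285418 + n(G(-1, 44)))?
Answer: 17/123852092 ≈ 1.3726e-7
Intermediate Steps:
G(E, U) = -51*E
n(K) = 1 - 93/K (n(K) = -93/K + 1 = 1 - 93/K)
1/(7285418 + n(G(-1, 44))) = 1/(7285418 + (-93 - 51*(-1))/((-51*(-1)))) = 1/(7285418 + (-93 + 51)/51) = 1/(7285418 + (1/51)*(-42)) = 1/(7285418 - 14/17) = 1/(123852092/17) = 17/123852092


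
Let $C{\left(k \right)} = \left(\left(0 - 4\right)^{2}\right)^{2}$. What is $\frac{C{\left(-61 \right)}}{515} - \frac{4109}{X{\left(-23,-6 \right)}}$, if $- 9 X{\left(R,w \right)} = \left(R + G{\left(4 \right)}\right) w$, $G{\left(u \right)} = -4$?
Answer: $\frac{2120743}{9270} \approx 228.77$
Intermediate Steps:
$X{\left(R,w \right)} = - \frac{w \left(-4 + R\right)}{9}$ ($X{\left(R,w \right)} = - \frac{\left(R - 4\right) w}{9} = - \frac{\left(-4 + R\right) w}{9} = - \frac{w \left(-4 + R\right)}{9}$)
$C{\left(k \right)} = 256$ ($C{\left(k \right)} = \left(\left(-4\right)^{2}\right)^{2} = 16^{2} = 256$)
$\frac{C{\left(-61 \right)}}{515} - \frac{4109}{X{\left(-23,-6 \right)}} = \frac{256}{515} - \frac{4109}{\frac{1}{9} \left(-6\right) \left(4 - -23\right)} = 256 \cdot \frac{1}{515} - \frac{4109}{\frac{1}{9} \left(-6\right) \left(4 + 23\right)} = \frac{256}{515} - \frac{4109}{\frac{1}{9} \left(-6\right) 27} = \frac{256}{515} - \frac{4109}{-18} = \frac{256}{515} - - \frac{4109}{18} = \frac{256}{515} + \frac{4109}{18} = \frac{2120743}{9270}$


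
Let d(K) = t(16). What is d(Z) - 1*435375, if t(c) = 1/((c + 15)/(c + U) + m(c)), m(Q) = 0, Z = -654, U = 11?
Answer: -13496598/31 ≈ -4.3537e+5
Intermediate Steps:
t(c) = (11 + c)/(15 + c) (t(c) = 1/((c + 15)/(c + 11) + 0) = 1/((15 + c)/(11 + c) + 0) = 1/((15 + c)/(11 + c)) = (11 + c)/(15 + c))
d(K) = 27/31 (d(K) = (11 + 16)/(15 + 16) = 27/31)
d(Z) - 1*435375 = 27/31 - 1*435375 = 27/31 - 435375 = -13496598/31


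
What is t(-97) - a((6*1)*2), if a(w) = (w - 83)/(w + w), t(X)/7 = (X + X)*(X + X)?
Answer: 6322919/24 ≈ 2.6346e+5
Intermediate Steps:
t(X) = 28*X² (t(X) = 7*((X + X)*(X + X)) = 7*((2*X)*(2*X)) = 7*(4*X²) = 28*X²)
a(w) = (-83 + w)/(2*w) (a(w) = (-83 + w)/((2*w)) = (-83 + w)*(1/(2*w)) = (-83 + w)/(2*w))
t(-97) - a((6*1)*2) = 28*(-97)² - (-83 + (6*1)*2)/(2*((6*1)*2)) = 28*9409 - (-83 + 6*2)/(2*(6*2)) = 263452 - (-83 + 12)/(2*12) = 263452 - (-71)/(2*12) = 263452 - 1*(-71/24) = 263452 + 71/24 = 6322919/24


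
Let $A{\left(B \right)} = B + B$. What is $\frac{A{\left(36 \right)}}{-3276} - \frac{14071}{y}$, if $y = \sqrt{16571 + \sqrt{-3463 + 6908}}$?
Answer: $- \frac{2}{91} - \frac{14071}{\sqrt{16571 + \sqrt{3445}}} \approx -109.14$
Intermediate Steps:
$A{\left(B \right)} = 2 B$
$y = \sqrt{16571 + \sqrt{3445}} \approx 128.96$
$\frac{A{\left(36 \right)}}{-3276} - \frac{14071}{y} = \frac{2 \cdot 36}{-3276} - \frac{14071}{\sqrt{16571 + \sqrt{3445}}} = 72 \left(- \frac{1}{3276}\right) - \frac{14071}{\sqrt{16571 + \sqrt{3445}}} = - \frac{2}{91} - \frac{14071}{\sqrt{16571 + \sqrt{3445}}}$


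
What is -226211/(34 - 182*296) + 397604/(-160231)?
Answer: 14839810589/8626516578 ≈ 1.7203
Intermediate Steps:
-226211/(34 - 182*296) + 397604/(-160231) = -226211/(34 - 53872) + 397604*(-1/160231) = -226211/(-53838) - 397604/160231 = -226211*(-1/53838) - 397604/160231 = 226211/53838 - 397604/160231 = 14839810589/8626516578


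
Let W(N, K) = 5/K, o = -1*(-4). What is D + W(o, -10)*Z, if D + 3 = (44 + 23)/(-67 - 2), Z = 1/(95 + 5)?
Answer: -54869/13800 ≈ -3.9760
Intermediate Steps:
o = 4
Z = 1/100 ≈ 0.010000
D = -274/69 (D = -3 + (44 + 23)/(-67 - 2) = -3 + 67/(-69) = -3 + 67*(-1/69) = -3 - 67/69 = -274/69 ≈ -3.9710)
D + W(o, -10)*Z = -274/69 + (5/(-10))*(1/100) = -274/69 + (5*(-⅒))*(1/100) = -274/69 - ½*1/100 = -274/69 - 1/200 = -54869/13800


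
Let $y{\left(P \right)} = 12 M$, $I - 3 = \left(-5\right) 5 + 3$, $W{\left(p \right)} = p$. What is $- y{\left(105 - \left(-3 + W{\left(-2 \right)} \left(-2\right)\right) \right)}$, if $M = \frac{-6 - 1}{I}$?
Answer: $- \frac{84}{19} \approx -4.4211$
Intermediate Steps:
$I = -19$ ($I = 3 + \left(\left(-5\right) 5 + 3\right) = 3 + \left(-25 + 3\right) = 3 - 22 = -19$)
$M = \frac{7}{19}$ ($M = \frac{-6 - 1}{-19} = \left(-7\right) \left(- \frac{1}{19}\right) = \frac{7}{19} \approx 0.36842$)
$y{\left(P \right)} = \frac{84}{19}$ ($y{\left(P \right)} = 12 \cdot \frac{7}{19} = \frac{84}{19}$)
$- y{\left(105 - \left(-3 + W{\left(-2 \right)} \left(-2\right)\right) \right)} = \left(-1\right) \frac{84}{19} = - \frac{84}{19}$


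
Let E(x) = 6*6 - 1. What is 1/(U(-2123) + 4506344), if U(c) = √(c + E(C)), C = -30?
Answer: 563293/2538392031053 - 3*I*√58/10153568124212 ≈ 2.2191e-7 - 2.2502e-12*I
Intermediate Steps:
E(x) = 35 (E(x) = 36 - 1 = 35)
U(c) = √(35 + c) (U(c) = √(c + 35) = √(35 + c))
1/(U(-2123) + 4506344) = 1/(√(35 - 2123) + 4506344) = 1/(√(-2088) + 4506344) = 1/(6*I*√58 + 4506344) = 1/(4506344 + 6*I*√58)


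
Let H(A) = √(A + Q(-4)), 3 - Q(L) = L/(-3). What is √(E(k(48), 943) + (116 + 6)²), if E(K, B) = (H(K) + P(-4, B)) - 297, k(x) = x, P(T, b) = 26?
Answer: √(131517 + 3*√447)/3 ≈ 120.91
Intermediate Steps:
Q(L) = 3 + L/3 (Q(L) = 3 - L/(-3) = 3 - L*(-1)/3 = 3 - (-1)*L/3 = 3 + L/3)
H(A) = √(5/3 + A) (H(A) = √(A + (3 + (⅓)*(-4))) = √(A + (3 - 4/3)) = √(A + 5/3) = √(5/3 + A))
E(K, B) = -271 + √(15 + 9*K)/3 (E(K, B) = (√(15 + 9*K)/3 + 26) - 297 = (26 + √(15 + 9*K)/3) - 297 = -271 + √(15 + 9*K)/3)
√(E(k(48), 943) + (116 + 6)²) = √((-271 + √(15 + 9*48)/3) + (116 + 6)²) = √((-271 + √(15 + 432)/3) + 122²) = √((-271 + √447/3) + 14884) = √(14613 + √447/3)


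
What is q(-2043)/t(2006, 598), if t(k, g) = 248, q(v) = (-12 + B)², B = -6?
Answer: 81/62 ≈ 1.3065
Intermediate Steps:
q(v) = 324 (q(v) = (-12 - 6)² = (-18)² = 324)
q(-2043)/t(2006, 598) = 324/248 = 324*(1/248) = 81/62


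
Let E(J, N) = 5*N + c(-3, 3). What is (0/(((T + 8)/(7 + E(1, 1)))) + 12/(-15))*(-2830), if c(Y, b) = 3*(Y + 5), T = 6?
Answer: 2264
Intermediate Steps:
c(Y, b) = 15 + 3*Y (c(Y, b) = 3*(5 + Y) = 15 + 3*Y)
E(J, N) = 6 + 5*N (E(J, N) = 5*N + (15 + 3*(-3)) = 5*N + (15 - 9) = 5*N + 6 = 6 + 5*N)
(0/(((T + 8)/(7 + E(1, 1)))) + 12/(-15))*(-2830) = (0/(((6 + 8)/(7 + (6 + 5*1)))) + 12/(-15))*(-2830) = (0/((14/(7 + (6 + 5)))) + 12*(-1/15))*(-2830) = (0/((14/(7 + 11))) - 4/5)*(-2830) = (0/((14/18)) - 4/5)*(-2830) = (0/((14*(1/18))) - 4/5)*(-2830) = (0/(7/9) - 4/5)*(-2830) = (0*(9/7) - 4/5)*(-2830) = (0 - 4/5)*(-2830) = -4/5*(-2830) = 2264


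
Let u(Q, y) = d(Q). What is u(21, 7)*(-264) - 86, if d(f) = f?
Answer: -5630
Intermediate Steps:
u(Q, y) = Q
u(21, 7)*(-264) - 86 = 21*(-264) - 86 = -5544 - 86 = -5630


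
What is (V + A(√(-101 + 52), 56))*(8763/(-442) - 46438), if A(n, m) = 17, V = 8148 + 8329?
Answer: -169346858673/221 ≈ -7.6628e+8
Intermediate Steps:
V = 16477
(V + A(√(-101 + 52), 56))*(8763/(-442) - 46438) = (16477 + 17)*(8763/(-442) - 46438) = 16494*(8763*(-1/442) - 46438) = 16494*(-8763/442 - 46438) = 16494*(-20534359/442) = -169346858673/221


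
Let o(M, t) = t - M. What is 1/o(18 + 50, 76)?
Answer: ⅛ ≈ 0.12500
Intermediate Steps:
1/o(18 + 50, 76) = 1/(76 - (18 + 50)) = 1/(76 - 1*68) = 1/(76 - 68) = 1/8 = ⅛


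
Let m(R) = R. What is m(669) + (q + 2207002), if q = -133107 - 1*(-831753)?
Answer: 2906317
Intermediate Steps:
q = 698646 (q = -133107 + 831753 = 698646)
m(669) + (q + 2207002) = 669 + (698646 + 2207002) = 669 + 2905648 = 2906317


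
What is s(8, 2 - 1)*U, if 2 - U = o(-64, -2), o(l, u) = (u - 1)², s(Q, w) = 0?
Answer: 0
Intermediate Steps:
o(l, u) = (-1 + u)²
U = -7 (U = 2 - (-1 - 2)² = 2 - 1*(-3)² = 2 - 1*9 = 2 - 9 = -7)
s(8, 2 - 1)*U = 0*(-7) = 0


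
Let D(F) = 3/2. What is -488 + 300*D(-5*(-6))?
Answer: -38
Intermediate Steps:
D(F) = 3/2 (D(F) = 3*(½) = 3/2)
-488 + 300*D(-5*(-6)) = -488 + 300*(3/2) = -488 + 450 = -38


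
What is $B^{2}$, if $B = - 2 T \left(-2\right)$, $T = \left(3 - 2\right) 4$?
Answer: $256$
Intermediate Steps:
$T = 4$ ($T = 1 \cdot 4 = 4$)
$B = 16$ ($B = \left(-2\right) 4 \left(-2\right) = \left(-8\right) \left(-2\right) = 16$)
$B^{2} = 16^{2} = 256$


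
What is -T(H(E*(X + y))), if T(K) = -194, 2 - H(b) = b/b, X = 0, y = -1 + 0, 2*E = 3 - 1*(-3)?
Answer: 194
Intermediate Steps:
E = 3 (E = (3 - 1*(-3))/2 = (3 + 3)/2 = (½)*6 = 3)
y = -1
H(b) = 1 (H(b) = 2 - b/b = 2 - 1*1 = 2 - 1 = 1)
-T(H(E*(X + y))) = -1*(-194) = 194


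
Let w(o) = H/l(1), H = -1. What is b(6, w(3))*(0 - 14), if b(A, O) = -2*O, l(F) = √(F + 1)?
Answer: -14*√2 ≈ -19.799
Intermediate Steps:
l(F) = √(1 + F)
w(o) = -√2/2 (w(o) = -1/(√(1 + 1)) = -1/(√2) = -√2/2)
b(6, w(3))*(0 - 14) = (-(-1)*√2)*(0 - 14) = √2*(-14) = -14*√2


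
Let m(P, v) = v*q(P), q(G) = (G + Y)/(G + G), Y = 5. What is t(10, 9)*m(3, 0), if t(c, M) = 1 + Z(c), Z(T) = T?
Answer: 0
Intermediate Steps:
q(G) = (5 + G)/(2*G) (q(G) = (G + 5)/(G + G) = (5 + G)/((2*G)) = (5 + G)*(1/(2*G)) = (5 + G)/(2*G))
m(P, v) = v*(5 + P)/(2*P) (m(P, v) = v*((5 + P)/(2*P)) = v*(5 + P)/(2*P))
t(c, M) = 1 + c
t(10, 9)*m(3, 0) = (1 + 10)*((1/2)*0*(5 + 3)/3) = 11*((1/2)*0*(1/3)*8) = 11*0 = 0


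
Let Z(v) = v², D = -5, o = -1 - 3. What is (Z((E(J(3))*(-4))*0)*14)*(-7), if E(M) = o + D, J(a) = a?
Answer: 0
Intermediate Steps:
o = -4
E(M) = -9 (E(M) = -4 - 5 = -9)
(Z((E(J(3))*(-4))*0)*14)*(-7) = ((-9*(-4)*0)²*14)*(-7) = ((36*0)²*14)*(-7) = (0²*14)*(-7) = (0*14)*(-7) = 0*(-7) = 0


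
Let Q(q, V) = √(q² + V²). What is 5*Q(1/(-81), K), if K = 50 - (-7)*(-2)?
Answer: 5*√8503057/81 ≈ 180.00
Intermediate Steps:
K = 36 (K = 50 - 1*14 = 50 - 14 = 36)
Q(q, V) = √(V² + q²)
5*Q(1/(-81), K) = 5*√(36² + (1/(-81))²) = 5*√(1296 + (-1/81)²) = 5*√(1296 + 1/6561) = 5*√(8503057/6561) = 5*(√8503057/81) = 5*√8503057/81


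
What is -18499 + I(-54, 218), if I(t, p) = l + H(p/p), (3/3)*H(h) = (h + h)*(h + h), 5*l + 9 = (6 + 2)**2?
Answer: -18484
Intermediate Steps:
l = 11 (l = -9/5 + (6 + 2)**2/5 = -9/5 + (1/5)*8**2 = -9/5 + (1/5)*64 = -9/5 + 64/5 = 11)
H(h) = 4*h**2 (H(h) = (h + h)*(h + h) = (2*h)*(2*h) = 4*h**2)
I(t, p) = 15 (I(t, p) = 11 + 4*(p/p)**2 = 11 + 4*1**2 = 11 + 4*1 = 11 + 4 = 15)
-18499 + I(-54, 218) = -18499 + 15 = -18484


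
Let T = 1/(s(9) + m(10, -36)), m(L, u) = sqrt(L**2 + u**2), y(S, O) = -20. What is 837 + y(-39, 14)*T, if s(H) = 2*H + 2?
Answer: 208513/249 - 10*sqrt(349)/249 ≈ 836.65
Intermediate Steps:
s(H) = 2 + 2*H
T = 1/(20 + 2*sqrt(349)) (T = 1/((2 + 2*9) + sqrt(10**2 + (-36)**2)) = 1/((2 + 18) + sqrt(100 + 1296)) = 1/(20 + sqrt(1396)) = 1/(20 + 2*sqrt(349)) ≈ 0.017433)
837 + y(-39, 14)*T = 837 - 20*(-5/249 + sqrt(349)/498) = 837 + (100/249 - 10*sqrt(349)/249) = 208513/249 - 10*sqrt(349)/249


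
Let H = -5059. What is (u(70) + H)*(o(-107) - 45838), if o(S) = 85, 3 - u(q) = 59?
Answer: 234026595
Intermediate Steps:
u(q) = -56 (u(q) = 3 - 1*59 = 3 - 59 = -56)
(u(70) + H)*(o(-107) - 45838) = (-56 - 5059)*(85 - 45838) = -5115*(-45753) = 234026595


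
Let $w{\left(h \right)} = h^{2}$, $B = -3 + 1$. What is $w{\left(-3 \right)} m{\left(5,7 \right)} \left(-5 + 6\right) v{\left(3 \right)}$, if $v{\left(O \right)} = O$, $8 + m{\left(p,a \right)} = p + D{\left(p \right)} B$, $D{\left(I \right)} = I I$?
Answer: $-1431$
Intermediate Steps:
$D{\left(I \right)} = I^{2}$
$B = -2$
$m{\left(p,a \right)} = -8 + p - 2 p^{2}$ ($m{\left(p,a \right)} = -8 + \left(p + p^{2} \left(-2\right)\right) = -8 - \left(- p + 2 p^{2}\right) = -8 + p - 2 p^{2}$)
$w{\left(-3 \right)} m{\left(5,7 \right)} \left(-5 + 6\right) v{\left(3 \right)} = \left(-3\right)^{2} \left(-8 + 5 - 2 \cdot 5^{2}\right) \left(-5 + 6\right) 3 = 9 \left(-8 + 5 - 50\right) 1 \cdot 3 = 9 \left(-8 + 5 - 50\right) 3 = 9 \left(-53\right) 3 = \left(-477\right) 3 = -1431$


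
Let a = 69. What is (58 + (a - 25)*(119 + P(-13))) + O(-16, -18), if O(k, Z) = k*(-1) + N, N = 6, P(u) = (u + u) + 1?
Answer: 4216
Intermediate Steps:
P(u) = 1 + 2*u (P(u) = 2*u + 1 = 1 + 2*u)
O(k, Z) = 6 - k (O(k, Z) = k*(-1) + 6 = -k + 6 = 6 - k)
(58 + (a - 25)*(119 + P(-13))) + O(-16, -18) = (58 + (69 - 25)*(119 + (1 + 2*(-13)))) + (6 - 1*(-16)) = (58 + 44*(119 + (1 - 26))) + (6 + 16) = (58 + 44*(119 - 25)) + 22 = (58 + 44*94) + 22 = (58 + 4136) + 22 = 4194 + 22 = 4216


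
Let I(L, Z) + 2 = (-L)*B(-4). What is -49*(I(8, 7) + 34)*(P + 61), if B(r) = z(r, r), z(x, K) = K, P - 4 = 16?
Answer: -254016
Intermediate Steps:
P = 20 (P = 4 + 16 = 20)
B(r) = r
I(L, Z) = -2 + 4*L (I(L, Z) = -2 - L*(-4) = -2 + 4*L)
-49*(I(8, 7) + 34)*(P + 61) = -49*((-2 + 4*8) + 34)*(20 + 61) = -49*((-2 + 32) + 34)*81 = -49*(30 + 34)*81 = -3136*81 = -49*5184 = -254016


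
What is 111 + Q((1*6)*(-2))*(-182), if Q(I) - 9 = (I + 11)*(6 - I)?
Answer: 1749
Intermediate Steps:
Q(I) = 9 + (6 - I)*(11 + I) (Q(I) = 9 + (I + 11)*(6 - I) = 9 + (11 + I)*(6 - I) = 9 + (6 - I)*(11 + I))
111 + Q((1*6)*(-2))*(-182) = 111 + (75 - ((1*6)*(-2))² - 5*1*6*(-2))*(-182) = 111 + (75 - (6*(-2))² - 30*(-2))*(-182) = 111 + (75 - 1*(-12)² - 5*(-12))*(-182) = 111 + (75 - 1*144 + 60)*(-182) = 111 + (75 - 144 + 60)*(-182) = 111 - 9*(-182) = 111 + 1638 = 1749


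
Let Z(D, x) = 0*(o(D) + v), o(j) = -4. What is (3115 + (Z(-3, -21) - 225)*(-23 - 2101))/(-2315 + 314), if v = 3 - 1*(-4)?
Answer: -481015/2001 ≈ -240.39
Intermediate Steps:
v = 7 (v = 3 + 4 = 7)
Z(D, x) = 0 (Z(D, x) = 0*(-4 + 7) = 0*3 = 0)
(3115 + (Z(-3, -21) - 225)*(-23 - 2101))/(-2315 + 314) = (3115 + (0 - 225)*(-23 - 2101))/(-2315 + 314) = (3115 - 225*(-2124))/(-2001) = (3115 + 477900)*(-1/2001) = 481015*(-1/2001) = -481015/2001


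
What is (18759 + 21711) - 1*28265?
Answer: 12205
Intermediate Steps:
(18759 + 21711) - 1*28265 = 40470 - 28265 = 12205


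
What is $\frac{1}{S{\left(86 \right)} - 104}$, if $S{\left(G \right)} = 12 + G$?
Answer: $- \frac{1}{6} \approx -0.16667$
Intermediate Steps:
$\frac{1}{S{\left(86 \right)} - 104} = \frac{1}{\left(12 + 86\right) - 104} = \frac{1}{98 - 104} = \frac{1}{-6} = - \frac{1}{6}$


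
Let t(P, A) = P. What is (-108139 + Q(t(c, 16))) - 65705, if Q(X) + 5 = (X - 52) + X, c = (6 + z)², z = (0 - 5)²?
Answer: -171979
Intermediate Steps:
z = 25 (z = (-5)² = 25)
c = 961 (c = (6 + 25)² = 31² = 961)
Q(X) = -57 + 2*X (Q(X) = -5 + ((X - 52) + X) = -5 + ((-52 + X) + X) = -5 + (-52 + 2*X) = -57 + 2*X)
(-108139 + Q(t(c, 16))) - 65705 = (-108139 + (-57 + 2*961)) - 65705 = (-108139 + (-57 + 1922)) - 65705 = (-108139 + 1865) - 65705 = -106274 - 65705 = -171979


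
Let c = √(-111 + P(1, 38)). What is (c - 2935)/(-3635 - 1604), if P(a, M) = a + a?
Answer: 2935/5239 - I*√109/5239 ≈ 0.56022 - 0.0019928*I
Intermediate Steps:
P(a, M) = 2*a
c = I*√109 (c = √(-111 + 2*1) = √(-111 + 2) = √(-109) = I*√109 ≈ 10.44*I)
(c - 2935)/(-3635 - 1604) = (I*√109 - 2935)/(-3635 - 1604) = (-2935 + I*√109)/(-5239) = (-2935 + I*√109)*(-1/5239) = 2935/5239 - I*√109/5239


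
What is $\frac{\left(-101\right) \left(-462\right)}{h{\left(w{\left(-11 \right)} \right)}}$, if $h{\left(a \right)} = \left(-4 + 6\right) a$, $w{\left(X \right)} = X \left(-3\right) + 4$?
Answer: $\frac{23331}{37} \approx 630.57$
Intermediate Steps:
$w{\left(X \right)} = 4 - 3 X$ ($w{\left(X \right)} = - 3 X + 4 = 4 - 3 X$)
$h{\left(a \right)} = 2 a$
$\frac{\left(-101\right) \left(-462\right)}{h{\left(w{\left(-11 \right)} \right)}} = \frac{\left(-101\right) \left(-462\right)}{2 \left(4 - -33\right)} = \frac{46662}{2 \left(4 + 33\right)} = \frac{46662}{2 \cdot 37} = \frac{46662}{74} = 46662 \cdot \frac{1}{74} = \frac{23331}{37}$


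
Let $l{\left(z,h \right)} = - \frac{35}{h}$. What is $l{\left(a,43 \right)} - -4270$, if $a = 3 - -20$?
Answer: $\frac{183575}{43} \approx 4269.2$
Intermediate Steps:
$a = 23$ ($a = 3 + 20 = 23$)
$l{\left(a,43 \right)} - -4270 = - \frac{35}{43} - -4270 = \left(-35\right) \frac{1}{43} + 4270 = - \frac{35}{43} + 4270 = \frac{183575}{43}$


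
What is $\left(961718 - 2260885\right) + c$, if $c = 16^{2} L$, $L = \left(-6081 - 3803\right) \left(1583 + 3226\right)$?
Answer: $-12169531103$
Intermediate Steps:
$L = -47532156$ ($L = \left(-9884\right) 4809 = -47532156$)
$c = -12168231936$ ($c = 16^{2} \left(-47532156\right) = 256 \left(-47532156\right) = -12168231936$)
$\left(961718 - 2260885\right) + c = \left(961718 - 2260885\right) - 12168231936 = -1299167 - 12168231936 = -12169531103$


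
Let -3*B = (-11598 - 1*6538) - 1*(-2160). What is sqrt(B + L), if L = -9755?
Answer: I*sqrt(39867)/3 ≈ 66.556*I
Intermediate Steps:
B = 15976/3 (B = -((-11598 - 1*6538) - 1*(-2160))/3 = -((-11598 - 6538) + 2160)/3 = -(-18136 + 2160)/3 = -1/3*(-15976) = 15976/3 ≈ 5325.3)
sqrt(B + L) = sqrt(15976/3 - 9755) = sqrt(-13289/3) = I*sqrt(39867)/3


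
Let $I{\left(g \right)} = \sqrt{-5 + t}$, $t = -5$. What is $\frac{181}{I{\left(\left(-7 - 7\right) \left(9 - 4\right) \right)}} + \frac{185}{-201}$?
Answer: $- \frac{185}{201} - \frac{181 i \sqrt{10}}{10} \approx -0.9204 - 57.237 i$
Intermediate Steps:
$I{\left(g \right)} = i \sqrt{10}$ ($I{\left(g \right)} = \sqrt{-5 - 5} = \sqrt{-10} = i \sqrt{10}$)
$\frac{181}{I{\left(\left(-7 - 7\right) \left(9 - 4\right) \right)}} + \frac{185}{-201} = \frac{181}{i \sqrt{10}} + \frac{185}{-201} = 181 \left(- \frac{i \sqrt{10}}{10}\right) + 185 \left(- \frac{1}{201}\right) = - \frac{181 i \sqrt{10}}{10} - \frac{185}{201} = - \frac{185}{201} - \frac{181 i \sqrt{10}}{10}$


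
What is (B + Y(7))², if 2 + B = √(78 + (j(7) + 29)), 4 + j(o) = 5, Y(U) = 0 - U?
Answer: 189 - 108*√3 ≈ 1.9385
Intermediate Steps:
Y(U) = -U
j(o) = 1 (j(o) = -4 + 5 = 1)
B = -2 + 6*√3 (B = -2 + √(78 + (1 + 29)) = -2 + √(78 + 30) = -2 + √108 = -2 + 6*√3 ≈ 8.3923)
(B + Y(7))² = ((-2 + 6*√3) - 1*7)² = ((-2 + 6*√3) - 7)² = (-9 + 6*√3)²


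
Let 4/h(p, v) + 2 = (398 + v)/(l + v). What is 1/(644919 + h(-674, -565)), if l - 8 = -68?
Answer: 1083/698444777 ≈ 1.5506e-6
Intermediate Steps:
l = -60 (l = 8 - 68 = -60)
h(p, v) = 4/(-2 + (398 + v)/(-60 + v))
1/(644919 + h(-674, -565)) = 1/(644919 + 4*(60 - 1*(-565))/(-518 - 565)) = 1/(644919 + 4*(60 + 565)/(-1083)) = 1/(644919 + 4*(-1/1083)*625) = 1/(644919 - 2500/1083) = 1/(698444777/1083) = 1083/698444777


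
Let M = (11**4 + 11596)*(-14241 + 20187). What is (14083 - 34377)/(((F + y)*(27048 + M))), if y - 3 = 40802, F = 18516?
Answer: -10147/4627994551125 ≈ -2.1925e-9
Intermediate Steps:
y = 40805 (y = 3 + 40802 = 40805)
M = 156005202 (M = (14641 + 11596)*5946 = 26237*5946 = 156005202)
(14083 - 34377)/(((F + y)*(27048 + M))) = (14083 - 34377)/(((18516 + 40805)*(27048 + 156005202))) = -20294/(59321*156032250) = -20294/9255989102250 = -20294*1/9255989102250 = -10147/4627994551125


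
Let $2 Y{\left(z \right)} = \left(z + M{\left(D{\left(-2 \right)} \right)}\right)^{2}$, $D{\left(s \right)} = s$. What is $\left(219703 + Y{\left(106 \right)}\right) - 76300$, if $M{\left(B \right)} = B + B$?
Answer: $148605$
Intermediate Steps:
$M{\left(B \right)} = 2 B$
$Y{\left(z \right)} = \frac{\left(-4 + z\right)^{2}}{2}$ ($Y{\left(z \right)} = \frac{\left(z + 2 \left(-2\right)\right)^{2}}{2} = \frac{\left(z - 4\right)^{2}}{2} = \frac{\left(-4 + z\right)^{2}}{2}$)
$\left(219703 + Y{\left(106 \right)}\right) - 76300 = \left(219703 + \frac{\left(-4 + 106\right)^{2}}{2}\right) - 76300 = \left(219703 + \frac{102^{2}}{2}\right) - 76300 = \left(219703 + \frac{1}{2} \cdot 10404\right) - 76300 = \left(219703 + 5202\right) - 76300 = 224905 - 76300 = 148605$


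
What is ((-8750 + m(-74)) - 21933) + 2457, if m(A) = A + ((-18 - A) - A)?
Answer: -28170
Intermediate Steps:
m(A) = -18 - A (m(A) = A + (-18 - 2*A) = -18 - A)
((-8750 + m(-74)) - 21933) + 2457 = ((-8750 + (-18 - 1*(-74))) - 21933) + 2457 = ((-8750 + (-18 + 74)) - 21933) + 2457 = ((-8750 + 56) - 21933) + 2457 = (-8694 - 21933) + 2457 = -30627 + 2457 = -28170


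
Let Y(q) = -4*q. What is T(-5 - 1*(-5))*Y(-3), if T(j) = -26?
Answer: -312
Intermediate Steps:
T(-5 - 1*(-5))*Y(-3) = -(-104)*(-3) = -26*12 = -312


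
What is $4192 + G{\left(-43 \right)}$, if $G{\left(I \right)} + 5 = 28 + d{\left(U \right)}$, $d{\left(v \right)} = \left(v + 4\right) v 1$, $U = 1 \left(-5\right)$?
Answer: $4220$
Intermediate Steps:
$U = -5$
$d{\left(v \right)} = v \left(4 + v\right)$ ($d{\left(v \right)} = \left(4 + v\right) v 1 = v \left(4 + v\right) 1 = v \left(4 + v\right)$)
$G{\left(I \right)} = 28$ ($G{\left(I \right)} = -5 + \left(28 - 5 \left(4 - 5\right)\right) = -5 + \left(28 - -5\right) = -5 + \left(28 + 5\right) = -5 + 33 = 28$)
$4192 + G{\left(-43 \right)} = 4192 + 28 = 4220$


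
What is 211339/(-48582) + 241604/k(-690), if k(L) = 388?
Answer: 2913901499/4712454 ≈ 618.34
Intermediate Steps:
211339/(-48582) + 241604/k(-690) = 211339/(-48582) + 241604/388 = 211339*(-1/48582) + 241604*(1/388) = -211339/48582 + 60401/97 = 2913901499/4712454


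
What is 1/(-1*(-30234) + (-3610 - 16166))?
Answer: 1/10458 ≈ 9.5621e-5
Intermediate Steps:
1/(-1*(-30234) + (-3610 - 16166)) = 1/(30234 - 19776) = 1/10458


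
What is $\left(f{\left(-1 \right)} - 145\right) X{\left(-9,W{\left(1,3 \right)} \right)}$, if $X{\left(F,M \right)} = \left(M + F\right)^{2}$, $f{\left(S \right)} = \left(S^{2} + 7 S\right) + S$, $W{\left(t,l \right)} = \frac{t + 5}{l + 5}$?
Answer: $- \frac{20691}{2} \approx -10346.0$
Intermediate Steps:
$W{\left(t,l \right)} = \frac{5 + t}{5 + l}$
$f{\left(S \right)} = S^{2} + 8 S$
$X{\left(F,M \right)} = \left(F + M\right)^{2}$
$\left(f{\left(-1 \right)} - 145\right) X{\left(-9,W{\left(1,3 \right)} \right)} = \left(- (8 - 1) - 145\right) \left(-9 + \frac{5 + 1}{5 + 3}\right)^{2} = \left(\left(-1\right) 7 - 145\right) \left(-9 + \frac{1}{8} \cdot 6\right)^{2} = \left(-7 - 145\right) \left(-9 + \frac{1}{8} \cdot 6\right)^{2} = - 152 \left(-9 + \frac{3}{4}\right)^{2} = - 152 \left(- \frac{33}{4}\right)^{2} = \left(-152\right) \frac{1089}{16} = - \frac{20691}{2}$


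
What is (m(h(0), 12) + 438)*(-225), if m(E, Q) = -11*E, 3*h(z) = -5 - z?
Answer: -102675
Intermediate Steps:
h(z) = -5/3 - z/3 (h(z) = (-5 - z)/3 = -5/3 - z/3)
(m(h(0), 12) + 438)*(-225) = (-11*(-5/3 - 1/3*0) + 438)*(-225) = (-11*(-5/3 + 0) + 438)*(-225) = (-11*(-5/3) + 438)*(-225) = (55/3 + 438)*(-225) = (1369/3)*(-225) = -102675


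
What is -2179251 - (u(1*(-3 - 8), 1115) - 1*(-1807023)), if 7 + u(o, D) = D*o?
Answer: -3974002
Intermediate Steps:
u(o, D) = -7 + D*o
-2179251 - (u(1*(-3 - 8), 1115) - 1*(-1807023)) = -2179251 - ((-7 + 1115*(1*(-3 - 8))) - 1*(-1807023)) = -2179251 - ((-7 + 1115*(1*(-11))) + 1807023) = -2179251 - ((-7 + 1115*(-11)) + 1807023) = -2179251 - ((-7 - 12265) + 1807023) = -2179251 - (-12272 + 1807023) = -2179251 - 1*1794751 = -2179251 - 1794751 = -3974002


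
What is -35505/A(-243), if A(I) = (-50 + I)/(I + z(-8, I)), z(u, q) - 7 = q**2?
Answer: 2088155565/293 ≈ 7.1268e+6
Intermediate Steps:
z(u, q) = 7 + q**2
A(I) = (-50 + I)/(7 + I + I**2) (A(I) = (-50 + I)/(I + (7 + I**2)) = (-50 + I)/(7 + I + I**2))
-35505/A(-243) = -35505*(7 - 243 + (-243)**2)/(-50 - 243) = -35505/(-293/(7 - 243 + 59049)) = -35505/(-293/58813) = -35505*(-58813/293) = 2088155565/293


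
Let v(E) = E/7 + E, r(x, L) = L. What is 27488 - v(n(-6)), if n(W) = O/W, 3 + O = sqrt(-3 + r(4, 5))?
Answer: 192412/7 + 4*sqrt(2)/21 ≈ 27488.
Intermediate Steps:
O = -3 + sqrt(2) (O = -3 + sqrt(-3 + 5) = -3 + sqrt(2) ≈ -1.5858)
n(W) = (-3 + sqrt(2))/W
v(E) = 8*E/7 (v(E) = E*(1/7) + E = E/7 + E = 8*E/7)
27488 - v(n(-6)) = 27488 - 8*(-3 + sqrt(2))/(-6)/7 = 27488 - 8*(-(-3 + sqrt(2))/6)/7 = 27488 - 8*(1/2 - sqrt(2)/6)/7 = 27488 - (4/7 - 4*sqrt(2)/21) = 27488 + (-4/7 + 4*sqrt(2)/21) = 192412/7 + 4*sqrt(2)/21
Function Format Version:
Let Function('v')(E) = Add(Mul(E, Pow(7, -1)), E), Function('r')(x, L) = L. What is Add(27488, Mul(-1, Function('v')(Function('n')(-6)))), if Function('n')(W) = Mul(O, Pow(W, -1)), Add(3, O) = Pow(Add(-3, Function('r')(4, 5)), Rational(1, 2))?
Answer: Add(Rational(192412, 7), Mul(Rational(4, 21), Pow(2, Rational(1, 2)))) ≈ 27488.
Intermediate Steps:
O = Add(-3, Pow(2, Rational(1, 2))) (O = Add(-3, Pow(Add(-3, 5), Rational(1, 2))) = Add(-3, Pow(2, Rational(1, 2))) ≈ -1.5858)
Function('n')(W) = Mul(Pow(W, -1), Add(-3, Pow(2, Rational(1, 2)))) (Function('n')(W) = Mul(Add(-3, Pow(2, Rational(1, 2))), Pow(W, -1)) = Mul(Pow(W, -1), Add(-3, Pow(2, Rational(1, 2)))))
Function('v')(E) = Mul(Rational(8, 7), E) (Function('v')(E) = Add(Mul(E, Rational(1, 7)), E) = Add(Mul(Rational(1, 7), E), E) = Mul(Rational(8, 7), E))
Add(27488, Mul(-1, Function('v')(Function('n')(-6)))) = Add(27488, Mul(-1, Mul(Rational(8, 7), Mul(Pow(-6, -1), Add(-3, Pow(2, Rational(1, 2))))))) = Add(27488, Mul(-1, Mul(Rational(8, 7), Mul(Rational(-1, 6), Add(-3, Pow(2, Rational(1, 2))))))) = Add(27488, Mul(-1, Mul(Rational(8, 7), Add(Rational(1, 2), Mul(Rational(-1, 6), Pow(2, Rational(1, 2))))))) = Add(27488, Mul(-1, Add(Rational(4, 7), Mul(Rational(-4, 21), Pow(2, Rational(1, 2)))))) = Add(27488, Add(Rational(-4, 7), Mul(Rational(4, 21), Pow(2, Rational(1, 2))))) = Add(Rational(192412, 7), Mul(Rational(4, 21), Pow(2, Rational(1, 2))))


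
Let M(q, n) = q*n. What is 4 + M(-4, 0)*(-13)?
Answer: 4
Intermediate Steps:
M(q, n) = n*q
4 + M(-4, 0)*(-13) = 4 + (0*(-4))*(-13) = 4 + 0*(-13) = 4 + 0 = 4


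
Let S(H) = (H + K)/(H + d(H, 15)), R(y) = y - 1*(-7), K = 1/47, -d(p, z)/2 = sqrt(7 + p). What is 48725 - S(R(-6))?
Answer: 70992373/1457 + 192*sqrt(2)/1457 ≈ 48725.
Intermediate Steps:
d(p, z) = -2*sqrt(7 + p)
K = 1/47 ≈ 0.021277
R(y) = 7 + y (R(y) = y + 7 = 7 + y)
S(H) = (1/47 + H)/(H - 2*sqrt(7 + H)) (S(H) = (H + 1/47)/(H - 2*sqrt(7 + H)) = (1/47 + H)/(H - 2*sqrt(7 + H)))
48725 - S(R(-6)) = 48725 - (1/47 + (7 - 6))/((7 - 6) - 2*sqrt(7 + (7 - 6))) = 48725 - (1/47 + 1)/(1 - 2*sqrt(7 + 1)) = 48725 - 48/((1 - 4*sqrt(2))*47) = 48725 - 48/(47*(1 - 4*sqrt(2)))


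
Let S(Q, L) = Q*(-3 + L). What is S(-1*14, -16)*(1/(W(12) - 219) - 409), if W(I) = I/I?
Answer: -11858679/109 ≈ -1.0880e+5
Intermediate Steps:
W(I) = 1
S(-1*14, -16)*(1/(W(12) - 219) - 409) = ((-1*14)*(-3 - 16))*(1/(1 - 219) - 409) = (-14*(-19))*(1/(-218) - 409) = 266*(-1/218 - 409) = 266*(-89163/218) = -11858679/109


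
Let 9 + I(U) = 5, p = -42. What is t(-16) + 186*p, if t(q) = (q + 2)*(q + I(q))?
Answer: -7532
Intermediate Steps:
I(U) = -4 (I(U) = -9 + 5 = -4)
t(q) = (-4 + q)*(2 + q) (t(q) = (q + 2)*(q - 4) = (2 + q)*(-4 + q) = (-4 + q)*(2 + q))
t(-16) + 186*p = (-8 + (-16)² - 2*(-16)) + 186*(-42) = (-8 + 256 + 32) - 7812 = 280 - 7812 = -7532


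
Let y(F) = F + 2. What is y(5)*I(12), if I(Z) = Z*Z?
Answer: 1008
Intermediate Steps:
y(F) = 2 + F
I(Z) = Z²
y(5)*I(12) = (2 + 5)*12² = 7*144 = 1008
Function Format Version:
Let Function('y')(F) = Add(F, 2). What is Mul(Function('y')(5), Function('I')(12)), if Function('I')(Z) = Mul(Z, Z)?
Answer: 1008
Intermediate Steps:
Function('y')(F) = Add(2, F)
Function('I')(Z) = Pow(Z, 2)
Mul(Function('y')(5), Function('I')(12)) = Mul(Add(2, 5), Pow(12, 2)) = Mul(7, 144) = 1008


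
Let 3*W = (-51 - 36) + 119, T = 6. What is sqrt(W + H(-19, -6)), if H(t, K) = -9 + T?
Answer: sqrt(69)/3 ≈ 2.7689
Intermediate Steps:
H(t, K) = -3 (H(t, K) = -9 + 6 = -3)
W = 32/3 (W = ((-51 - 36) + 119)/3 = (-87 + 119)/3 = (1/3)*32 = 32/3 ≈ 10.667)
sqrt(W + H(-19, -6)) = sqrt(32/3 - 3) = sqrt(23/3) = sqrt(69)/3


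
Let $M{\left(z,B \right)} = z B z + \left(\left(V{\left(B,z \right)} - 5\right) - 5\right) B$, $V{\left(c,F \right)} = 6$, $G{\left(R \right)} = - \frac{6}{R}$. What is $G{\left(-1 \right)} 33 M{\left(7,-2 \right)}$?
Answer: $-17820$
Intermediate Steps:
$M{\left(z,B \right)} = - 4 B + B z^{2}$ ($M{\left(z,B \right)} = z B z + \left(\left(6 - 5\right) - 5\right) B = B z z + \left(1 - 5\right) B = B z^{2} - 4 B = - 4 B + B z^{2}$)
$G{\left(-1 \right)} 33 M{\left(7,-2 \right)} = - \frac{6}{-1} \cdot 33 \left(- 2 \left(-4 + 7^{2}\right)\right) = \left(-6\right) \left(-1\right) 33 \left(- 2 \left(-4 + 49\right)\right) = 6 \cdot 33 \left(\left(-2\right) 45\right) = 198 \left(-90\right) = -17820$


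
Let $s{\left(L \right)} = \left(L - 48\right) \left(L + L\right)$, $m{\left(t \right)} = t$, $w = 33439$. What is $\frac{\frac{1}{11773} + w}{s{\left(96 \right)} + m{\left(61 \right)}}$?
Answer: $\frac{393677348}{109218121} \approx 3.6045$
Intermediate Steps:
$s{\left(L \right)} = 2 L \left(-48 + L\right)$ ($s{\left(L \right)} = \left(-48 + L\right) 2 L = 2 L \left(-48 + L\right)$)
$\frac{\frac{1}{11773} + w}{s{\left(96 \right)} + m{\left(61 \right)}} = \frac{\frac{1}{11773} + 33439}{2 \cdot 96 \left(-48 + 96\right) + 61} = \frac{\frac{1}{11773} + 33439}{2 \cdot 96 \cdot 48 + 61} = \frac{393677348}{11773 \left(9216 + 61\right)} = \frac{393677348}{11773 \cdot 9277} = \frac{393677348}{11773} \cdot \frac{1}{9277} = \frac{393677348}{109218121}$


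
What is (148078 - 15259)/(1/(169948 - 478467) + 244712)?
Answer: 13659061687/25166100509 ≈ 0.54276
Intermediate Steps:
(148078 - 15259)/(1/(169948 - 478467) + 244712) = 132819/(1/(-308519) + 244712) = 132819/(-1/308519 + 244712) = 132819/(75498301527/308519) = 132819*(308519/75498301527) = 13659061687/25166100509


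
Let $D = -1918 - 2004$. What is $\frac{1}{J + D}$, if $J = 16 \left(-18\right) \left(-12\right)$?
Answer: $- \frac{1}{466} \approx -0.0021459$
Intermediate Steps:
$D = -3922$
$J = 3456$ ($J = \left(-288\right) \left(-12\right) = 3456$)
$\frac{1}{J + D} = \frac{1}{3456 - 3922} = \frac{1}{-466} = - \frac{1}{466}$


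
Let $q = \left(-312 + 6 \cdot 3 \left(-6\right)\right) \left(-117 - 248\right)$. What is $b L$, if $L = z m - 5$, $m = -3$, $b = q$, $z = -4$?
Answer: $1073100$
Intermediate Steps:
$q = 153300$ ($q = \left(-312 + 18 \left(-6\right)\right) \left(-365\right) = \left(-312 - 108\right) \left(-365\right) = \left(-420\right) \left(-365\right) = 153300$)
$b = 153300$
$L = 7$ ($L = \left(-4\right) \left(-3\right) - 5 = 12 - 5 = 7$)
$b L = 153300 \cdot 7 = 1073100$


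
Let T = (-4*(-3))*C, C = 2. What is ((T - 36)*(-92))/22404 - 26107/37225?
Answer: -45317069/69499075 ≈ -0.65205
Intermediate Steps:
T = 24 (T = -4*(-3)*2 = 12*2 = 24)
((T - 36)*(-92))/22404 - 26107/37225 = ((24 - 36)*(-92))/22404 - 26107/37225 = -12*(-92)*(1/22404) - 26107*1/37225 = 1104*(1/22404) - 26107/37225 = 92/1867 - 26107/37225 = -45317069/69499075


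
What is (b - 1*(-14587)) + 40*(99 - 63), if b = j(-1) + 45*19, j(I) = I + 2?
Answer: 16883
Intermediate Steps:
j(I) = 2 + I
b = 856 (b = (2 - 1) + 45*19 = 1 + 855 = 856)
(b - 1*(-14587)) + 40*(99 - 63) = (856 - 1*(-14587)) + 40*(99 - 63) = (856 + 14587) + 40*36 = 15443 + 1440 = 16883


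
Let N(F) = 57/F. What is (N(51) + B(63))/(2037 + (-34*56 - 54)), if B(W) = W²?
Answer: 67492/1343 ≈ 50.255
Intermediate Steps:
(N(51) + B(63))/(2037 + (-34*56 - 54)) = (57/51 + 63²)/(2037 + (-34*56 - 54)) = (57*(1/51) + 3969)/(2037 + (-1904 - 54)) = (19/17 + 3969)/(2037 - 1958) = (67492/17)/79 = (67492/17)*(1/79) = 67492/1343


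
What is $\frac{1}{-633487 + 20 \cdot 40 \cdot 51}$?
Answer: $- \frac{1}{592687} \approx -1.6872 \cdot 10^{-6}$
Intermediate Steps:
$\frac{1}{-633487 + 20 \cdot 40 \cdot 51} = \frac{1}{-633487 + 800 \cdot 51} = \frac{1}{-633487 + 40800} = \frac{1}{-592687} = - \frac{1}{592687}$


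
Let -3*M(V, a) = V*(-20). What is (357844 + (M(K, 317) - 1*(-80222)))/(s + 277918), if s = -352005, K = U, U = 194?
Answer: -1318078/222261 ≈ -5.9303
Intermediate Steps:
K = 194
M(V, a) = 20*V/3 (M(V, a) = -V*(-20)/3 = -(-20)*V/3 = 20*V/3)
(357844 + (M(K, 317) - 1*(-80222)))/(s + 277918) = (357844 + ((20/3)*194 - 1*(-80222)))/(-352005 + 277918) = (357844 + (3880/3 + 80222))/(-74087) = (357844 + 244546/3)*(-1/74087) = (1318078/3)*(-1/74087) = -1318078/222261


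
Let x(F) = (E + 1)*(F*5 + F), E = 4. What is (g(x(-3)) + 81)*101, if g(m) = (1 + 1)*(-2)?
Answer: 7777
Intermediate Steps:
x(F) = 30*F (x(F) = (4 + 1)*(F*5 + F) = 5*(5*F + F) = 5*(6*F) = 30*F)
g(m) = -4 (g(m) = 2*(-2) = -4)
(g(x(-3)) + 81)*101 = (-4 + 81)*101 = 77*101 = 7777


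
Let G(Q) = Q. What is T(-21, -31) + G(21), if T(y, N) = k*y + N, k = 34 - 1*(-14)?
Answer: -1018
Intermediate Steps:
k = 48 (k = 34 + 14 = 48)
T(y, N) = N + 48*y (T(y, N) = 48*y + N = N + 48*y)
T(-21, -31) + G(21) = (-31 + 48*(-21)) + 21 = (-31 - 1008) + 21 = -1039 + 21 = -1018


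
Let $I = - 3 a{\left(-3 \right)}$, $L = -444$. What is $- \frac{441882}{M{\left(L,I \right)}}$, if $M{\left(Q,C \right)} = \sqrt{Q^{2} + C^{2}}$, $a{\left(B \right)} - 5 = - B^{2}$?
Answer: $- \frac{73647 \sqrt{1370}}{2740} \approx -994.87$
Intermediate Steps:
$a{\left(B \right)} = 5 - B^{2}$
$I = 12$ ($I = - 3 \left(5 - \left(-3\right)^{2}\right) = - 3 \left(5 - 9\right) = \left(-3\right) \left(-4\right) = 12$)
$M{\left(Q,C \right)} = \sqrt{C^{2} + Q^{2}}$
$- \frac{441882}{M{\left(L,I \right)}} = - \frac{441882}{\sqrt{12^{2} + \left(-444\right)^{2}}} = - \frac{441882}{\sqrt{144 + 197136}} = - \frac{441882}{\sqrt{197280}} = - \frac{441882}{12 \sqrt{1370}} = - 441882 \frac{\sqrt{1370}}{16440} = - \frac{73647 \sqrt{1370}}{2740}$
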